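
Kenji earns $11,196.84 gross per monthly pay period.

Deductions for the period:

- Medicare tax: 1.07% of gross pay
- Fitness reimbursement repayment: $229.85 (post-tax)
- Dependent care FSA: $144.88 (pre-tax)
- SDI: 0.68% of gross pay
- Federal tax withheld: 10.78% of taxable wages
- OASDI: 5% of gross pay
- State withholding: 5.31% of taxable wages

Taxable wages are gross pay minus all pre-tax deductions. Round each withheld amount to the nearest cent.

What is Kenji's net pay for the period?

$8,288.06

Dependent care FSA: $144.88
Taxable wages = $11,196.84 − $144.88 = $11,051.96
Federal tax withheld: $11,051.96 × 0.1078 = $1,191.40
State withholding: $11,051.96 × 0.0531 = $586.86
OASDI: $11,196.84 × 0.05 = $559.84
Medicare tax: $11,196.84 × 0.0107 = $119.81
SDI: $11,196.84 × 0.0068 = $76.14
Fitness reimbursement repayment: $229.85
Total deductions = $144.88 + $1,191.40 + $586.86 + $559.84 + $119.81 + $76.14 + $229.85 = $2,908.78
Net pay = $11,196.84 − $2,908.78 = $8,288.06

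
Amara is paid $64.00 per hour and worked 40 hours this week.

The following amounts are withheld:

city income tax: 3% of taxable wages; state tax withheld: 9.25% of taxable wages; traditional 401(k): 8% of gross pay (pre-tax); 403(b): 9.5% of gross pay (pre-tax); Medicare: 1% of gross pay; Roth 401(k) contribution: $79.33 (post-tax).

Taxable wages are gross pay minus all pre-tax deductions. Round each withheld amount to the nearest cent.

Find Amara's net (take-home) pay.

$1,748.35

Gross pay: 40 × $64.00 = $2,560.00
Traditional 401(k): $2,560.00 × 0.08 = $204.80
403(b): $2,560.00 × 0.095 = $243.20
Pre-tax total = $204.80 + $243.20 = $448.00
Taxable wages = $2,560.00 − $448.00 = $2,112.00
State tax withheld: $2,112.00 × 0.0925 = $195.36
City income tax: $2,112.00 × 0.03 = $63.36
Medicare: $2,560.00 × 0.01 = $25.60
Roth 401(k) contribution: $79.33
Total deductions = $204.80 + $243.20 + $195.36 + $63.36 + $25.60 + $79.33 = $811.65
Net pay = $2,560.00 − $811.65 = $1,748.35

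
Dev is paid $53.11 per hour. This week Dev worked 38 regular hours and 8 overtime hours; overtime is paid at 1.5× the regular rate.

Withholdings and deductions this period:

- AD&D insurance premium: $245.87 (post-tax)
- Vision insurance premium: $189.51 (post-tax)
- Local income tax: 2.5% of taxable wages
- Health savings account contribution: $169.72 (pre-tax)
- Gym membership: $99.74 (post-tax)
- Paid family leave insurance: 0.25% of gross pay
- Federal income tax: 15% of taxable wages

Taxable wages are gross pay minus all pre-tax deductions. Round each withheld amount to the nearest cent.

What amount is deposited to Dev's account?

$1509.01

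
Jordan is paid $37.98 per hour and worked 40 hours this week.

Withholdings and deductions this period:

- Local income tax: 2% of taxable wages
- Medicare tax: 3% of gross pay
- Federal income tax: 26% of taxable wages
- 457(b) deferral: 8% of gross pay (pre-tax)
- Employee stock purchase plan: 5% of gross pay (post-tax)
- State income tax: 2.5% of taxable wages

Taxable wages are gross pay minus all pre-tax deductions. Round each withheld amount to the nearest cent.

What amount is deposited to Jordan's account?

Gross pay: 40 × $37.98 = $1519.20
457(b) deferral: $1519.20 × 0.08 = $121.54
Taxable wages = $1519.20 − $121.54 = $1397.66
Local income tax: $1397.66 × 0.02 = $27.95
State income tax: $1397.66 × 0.025 = $34.94
Federal income tax: $1397.66 × 0.26 = $363.39
Medicare tax: $1519.20 × 0.03 = $45.58
Employee stock purchase plan: $1519.20 × 0.05 = $75.96
Total deductions = $121.54 + $27.95 + $34.94 + $363.39 + $45.58 + $75.96 = $669.36
Net pay = $1519.20 − $669.36 = $849.84

$849.84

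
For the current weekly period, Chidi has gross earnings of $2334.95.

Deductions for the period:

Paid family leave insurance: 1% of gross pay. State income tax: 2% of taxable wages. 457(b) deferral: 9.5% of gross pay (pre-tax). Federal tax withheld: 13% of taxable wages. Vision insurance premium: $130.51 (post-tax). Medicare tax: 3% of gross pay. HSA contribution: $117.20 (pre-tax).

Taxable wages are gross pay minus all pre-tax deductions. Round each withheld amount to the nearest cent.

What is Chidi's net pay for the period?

HSA contribution: $117.20
457(b) deferral: $2334.95 × 0.095 = $221.82
Pre-tax total = $117.20 + $221.82 = $339.02
Taxable wages = $2334.95 − $339.02 = $1995.93
Federal tax withheld: $1995.93 × 0.13 = $259.47
State income tax: $1995.93 × 0.02 = $39.92
Medicare tax: $2334.95 × 0.03 = $70.05
Paid family leave insurance: $2334.95 × 0.01 = $23.35
Vision insurance premium: $130.51
Total deductions = $117.20 + $221.82 + $259.47 + $39.92 + $70.05 + $23.35 + $130.51 = $862.32
Net pay = $2334.95 − $862.32 = $1472.63

$1472.63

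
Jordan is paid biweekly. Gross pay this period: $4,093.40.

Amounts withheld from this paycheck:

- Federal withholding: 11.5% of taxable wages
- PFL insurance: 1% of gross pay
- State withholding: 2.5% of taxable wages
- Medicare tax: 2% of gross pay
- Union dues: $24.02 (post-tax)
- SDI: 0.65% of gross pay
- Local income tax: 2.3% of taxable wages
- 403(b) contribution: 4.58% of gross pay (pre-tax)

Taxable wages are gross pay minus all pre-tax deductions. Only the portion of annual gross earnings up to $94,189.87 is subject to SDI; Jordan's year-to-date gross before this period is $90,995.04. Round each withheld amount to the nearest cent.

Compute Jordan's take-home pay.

403(b) contribution: $4,093.40 × 0.0458 = $187.48
Taxable wages = $4,093.40 − $187.48 = $3,905.92
State withholding: $3,905.92 × 0.025 = $97.65
Federal withholding: $3,905.92 × 0.115 = $449.18
Local income tax: $3,905.92 × 0.023 = $89.84
SDI: only $94,189.87 − $90,995.04 = $3,194.83 of this check is subject → $3,194.83 × 0.0065 = $20.77
Medicare tax: $4,093.40 × 0.02 = $81.87
PFL insurance: $4,093.40 × 0.01 = $40.93
Union dues: $24.02
Total deductions = $187.48 + $97.65 + $449.18 + $89.84 + $20.77 + $81.87 + $40.93 + $24.02 = $991.74
Net pay = $4,093.40 − $991.74 = $3,101.66

$3,101.66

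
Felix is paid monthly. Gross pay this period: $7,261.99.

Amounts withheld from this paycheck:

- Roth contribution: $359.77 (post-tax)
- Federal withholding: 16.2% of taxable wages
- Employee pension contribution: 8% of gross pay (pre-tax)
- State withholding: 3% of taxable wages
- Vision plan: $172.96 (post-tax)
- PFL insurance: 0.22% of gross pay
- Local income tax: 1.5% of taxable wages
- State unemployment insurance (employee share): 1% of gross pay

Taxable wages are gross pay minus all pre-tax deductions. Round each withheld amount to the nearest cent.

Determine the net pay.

$4,676.72

Employee pension contribution: $7,261.99 × 0.08 = $580.96
Taxable wages = $7,261.99 − $580.96 = $6,681.03
Federal withholding: $6,681.03 × 0.162 = $1,082.33
Local income tax: $6,681.03 × 0.015 = $100.22
State withholding: $6,681.03 × 0.03 = $200.43
State unemployment insurance (employee share): $7,261.99 × 0.01 = $72.62
PFL insurance: $7,261.99 × 0.0022 = $15.98
Vision plan: $172.96
Roth contribution: $359.77
Total deductions = $580.96 + $1,082.33 + $100.22 + $200.43 + $72.62 + $15.98 + $172.96 + $359.77 = $2,585.27
Net pay = $7,261.99 − $2,585.27 = $4,676.72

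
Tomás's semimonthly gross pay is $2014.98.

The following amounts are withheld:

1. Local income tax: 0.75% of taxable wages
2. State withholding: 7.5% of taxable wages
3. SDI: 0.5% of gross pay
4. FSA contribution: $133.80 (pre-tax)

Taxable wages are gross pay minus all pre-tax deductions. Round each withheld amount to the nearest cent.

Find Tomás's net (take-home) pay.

$1715.91

FSA contribution: $133.80
Taxable wages = $2014.98 − $133.80 = $1881.18
Local income tax: $1881.18 × 0.0075 = $14.11
State withholding: $1881.18 × 0.075 = $141.09
SDI: $2014.98 × 0.005 = $10.07
Total deductions = $133.80 + $14.11 + $141.09 + $10.07 = $299.07
Net pay = $2014.98 − $299.07 = $1715.91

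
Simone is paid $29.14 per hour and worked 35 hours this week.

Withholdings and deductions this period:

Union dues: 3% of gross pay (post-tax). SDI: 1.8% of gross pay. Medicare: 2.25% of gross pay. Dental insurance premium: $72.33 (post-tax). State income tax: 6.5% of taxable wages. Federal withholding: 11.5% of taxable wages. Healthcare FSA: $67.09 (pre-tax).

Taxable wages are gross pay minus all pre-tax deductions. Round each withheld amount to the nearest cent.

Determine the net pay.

$637.07

Gross pay: 35 × $29.14 = $1,019.90
Healthcare FSA: $67.09
Taxable wages = $1,019.90 − $67.09 = $952.81
State income tax: $952.81 × 0.065 = $61.93
Federal withholding: $952.81 × 0.115 = $109.57
Medicare: $1,019.90 × 0.0225 = $22.95
SDI: $1,019.90 × 0.018 = $18.36
Union dues: $1,019.90 × 0.03 = $30.60
Dental insurance premium: $72.33
Total deductions = $67.09 + $61.93 + $109.57 + $22.95 + $18.36 + $30.60 + $72.33 = $382.83
Net pay = $1,019.90 − $382.83 = $637.07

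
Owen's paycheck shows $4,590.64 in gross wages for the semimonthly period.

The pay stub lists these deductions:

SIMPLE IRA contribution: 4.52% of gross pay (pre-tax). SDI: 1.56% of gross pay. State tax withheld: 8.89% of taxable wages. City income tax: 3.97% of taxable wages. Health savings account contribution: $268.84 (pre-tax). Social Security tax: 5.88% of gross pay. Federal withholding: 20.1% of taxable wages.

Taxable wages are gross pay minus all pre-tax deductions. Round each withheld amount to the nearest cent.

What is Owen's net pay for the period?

$2,416.69

Health savings account contribution: $268.84
SIMPLE IRA contribution: $4,590.64 × 0.0452 = $207.50
Pre-tax total = $268.84 + $207.50 = $476.34
Taxable wages = $4,590.64 − $476.34 = $4,114.30
State tax withheld: $4,114.30 × 0.0889 = $365.76
Federal withholding: $4,114.30 × 0.201 = $826.97
City income tax: $4,114.30 × 0.0397 = $163.34
SDI: $4,590.64 × 0.0156 = $71.61
Social Security tax: $4,590.64 × 0.0588 = $269.93
Total deductions = $268.84 + $207.50 + $365.76 + $826.97 + $163.34 + $71.61 + $269.93 = $2,173.95
Net pay = $4,590.64 − $2,173.95 = $2,416.69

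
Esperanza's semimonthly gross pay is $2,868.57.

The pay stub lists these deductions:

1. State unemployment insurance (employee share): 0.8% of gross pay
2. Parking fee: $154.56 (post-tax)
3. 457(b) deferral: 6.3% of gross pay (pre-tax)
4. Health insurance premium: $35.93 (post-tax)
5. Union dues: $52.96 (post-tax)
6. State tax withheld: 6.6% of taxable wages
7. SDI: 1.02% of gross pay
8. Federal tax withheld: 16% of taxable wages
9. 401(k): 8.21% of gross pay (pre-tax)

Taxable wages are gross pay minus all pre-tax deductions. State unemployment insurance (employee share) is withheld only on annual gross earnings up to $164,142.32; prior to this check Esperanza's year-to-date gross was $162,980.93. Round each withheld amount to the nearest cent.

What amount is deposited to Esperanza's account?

$1,616.12

401(k): $2,868.57 × 0.0821 = $235.51
457(b) deferral: $2,868.57 × 0.063 = $180.72
Pre-tax total = $235.51 + $180.72 = $416.23
Taxable wages = $2,868.57 − $416.23 = $2,452.34
State tax withheld: $2,452.34 × 0.066 = $161.85
Federal tax withheld: $2,452.34 × 0.16 = $392.37
SDI: $2,868.57 × 0.0102 = $29.26
State unemployment insurance (employee share): only $164,142.32 − $162,980.93 = $1,161.39 of this check is subject → $1,161.39 × 0.008 = $9.29
Parking fee: $154.56
Union dues: $52.96
Health insurance premium: $35.93
Total deductions = $235.51 + $180.72 + $161.85 + $392.37 + $29.26 + $9.29 + $154.56 + $52.96 + $35.93 = $1,252.45
Net pay = $2,868.57 − $1,252.45 = $1,616.12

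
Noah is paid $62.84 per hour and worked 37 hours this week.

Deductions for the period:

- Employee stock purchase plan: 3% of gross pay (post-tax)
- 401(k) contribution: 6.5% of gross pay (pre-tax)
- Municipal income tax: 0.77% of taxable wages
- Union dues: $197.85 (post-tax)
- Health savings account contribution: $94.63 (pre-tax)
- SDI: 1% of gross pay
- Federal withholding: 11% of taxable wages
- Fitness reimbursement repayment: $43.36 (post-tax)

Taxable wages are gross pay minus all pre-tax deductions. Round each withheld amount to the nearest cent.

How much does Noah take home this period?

$1500.37

Gross pay: 37 × $62.84 = $2325.08
Health savings account contribution: $94.63
401(k) contribution: $2325.08 × 0.065 = $151.13
Pre-tax total = $94.63 + $151.13 = $245.76
Taxable wages = $2325.08 − $245.76 = $2079.32
Federal withholding: $2079.32 × 0.11 = $228.73
Municipal income tax: $2079.32 × 0.0077 = $16.01
SDI: $2325.08 × 0.01 = $23.25
Union dues: $197.85
Employee stock purchase plan: $2325.08 × 0.03 = $69.75
Fitness reimbursement repayment: $43.36
Total deductions = $94.63 + $151.13 + $228.73 + $16.01 + $23.25 + $197.85 + $69.75 + $43.36 = $824.71
Net pay = $2325.08 − $824.71 = $1500.37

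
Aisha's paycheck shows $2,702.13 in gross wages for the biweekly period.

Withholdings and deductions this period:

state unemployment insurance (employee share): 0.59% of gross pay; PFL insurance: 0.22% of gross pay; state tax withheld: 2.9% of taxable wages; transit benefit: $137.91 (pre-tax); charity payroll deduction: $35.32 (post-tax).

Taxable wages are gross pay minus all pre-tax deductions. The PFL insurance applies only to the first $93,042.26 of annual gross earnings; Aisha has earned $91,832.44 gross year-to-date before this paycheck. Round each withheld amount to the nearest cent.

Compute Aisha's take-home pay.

$2,435.94

Transit benefit: $137.91
Taxable wages = $2,702.13 − $137.91 = $2,564.22
State tax withheld: $2,564.22 × 0.029 = $74.36
PFL insurance: only $93,042.26 − $91,832.44 = $1,209.82 of this check is subject → $1,209.82 × 0.0022 = $2.66
State unemployment insurance (employee share): $2,702.13 × 0.0059 = $15.94
Charity payroll deduction: $35.32
Total deductions = $137.91 + $74.36 + $2.66 + $15.94 + $35.32 = $266.19
Net pay = $2,702.13 − $266.19 = $2,435.94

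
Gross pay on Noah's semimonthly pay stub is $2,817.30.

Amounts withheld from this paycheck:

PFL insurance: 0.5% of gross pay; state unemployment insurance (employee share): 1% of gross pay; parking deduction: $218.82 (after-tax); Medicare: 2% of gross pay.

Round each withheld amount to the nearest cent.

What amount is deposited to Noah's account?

$2,499.87

State unemployment insurance (employee share): $2,817.30 × 0.01 = $28.17
Medicare: $2,817.30 × 0.02 = $56.35
PFL insurance: $2,817.30 × 0.005 = $14.09
Parking deduction: $218.82
Total deductions = $28.17 + $56.35 + $14.09 + $218.82 = $317.43
Net pay = $2,817.30 − $317.43 = $2,499.87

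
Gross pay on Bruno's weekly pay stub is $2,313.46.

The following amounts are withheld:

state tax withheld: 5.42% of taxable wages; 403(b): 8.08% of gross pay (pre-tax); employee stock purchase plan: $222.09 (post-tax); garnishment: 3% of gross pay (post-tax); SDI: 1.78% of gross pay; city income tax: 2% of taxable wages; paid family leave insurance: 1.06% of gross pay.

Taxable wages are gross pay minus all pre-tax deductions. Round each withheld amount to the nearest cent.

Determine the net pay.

$1,611.55

403(b): $2,313.46 × 0.0808 = $186.93
Taxable wages = $2,313.46 − $186.93 = $2,126.53
State tax withheld: $2,126.53 × 0.0542 = $115.26
City income tax: $2,126.53 × 0.02 = $42.53
SDI: $2,313.46 × 0.0178 = $41.18
Paid family leave insurance: $2,313.46 × 0.0106 = $24.52
Employee stock purchase plan: $222.09
Garnishment: $2,313.46 × 0.03 = $69.40
Total deductions = $186.93 + $115.26 + $42.53 + $41.18 + $24.52 + $222.09 + $69.40 = $701.91
Net pay = $2,313.46 − $701.91 = $1,611.55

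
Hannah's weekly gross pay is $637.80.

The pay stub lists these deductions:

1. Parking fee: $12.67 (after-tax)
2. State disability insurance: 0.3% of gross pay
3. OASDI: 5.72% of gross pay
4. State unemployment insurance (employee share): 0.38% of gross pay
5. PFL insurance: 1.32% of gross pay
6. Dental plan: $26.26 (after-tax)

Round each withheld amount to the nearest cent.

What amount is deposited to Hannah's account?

$549.64

OASDI: $637.80 × 0.0572 = $36.48
State unemployment insurance (employee share): $637.80 × 0.0038 = $2.42
PFL insurance: $637.80 × 0.0132 = $8.42
State disability insurance: $637.80 × 0.003 = $1.91
Dental plan: $26.26
Parking fee: $12.67
Total deductions = $36.48 + $2.42 + $8.42 + $1.91 + $26.26 + $12.67 = $88.16
Net pay = $637.80 − $88.16 = $549.64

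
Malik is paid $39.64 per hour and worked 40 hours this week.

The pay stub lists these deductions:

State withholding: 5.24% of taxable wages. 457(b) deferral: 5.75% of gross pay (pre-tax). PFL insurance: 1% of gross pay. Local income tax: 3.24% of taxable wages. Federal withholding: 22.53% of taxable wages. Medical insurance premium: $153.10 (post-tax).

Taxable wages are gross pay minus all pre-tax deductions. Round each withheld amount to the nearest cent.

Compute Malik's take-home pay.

$862.04

Gross pay: 40 × $39.64 = $1,585.60
457(b) deferral: $1,585.60 × 0.0575 = $91.17
Taxable wages = $1,585.60 − $91.17 = $1,494.43
Federal withholding: $1,494.43 × 0.2253 = $336.70
Local income tax: $1,494.43 × 0.0324 = $48.42
State withholding: $1,494.43 × 0.0524 = $78.31
PFL insurance: $1,585.60 × 0.01 = $15.86
Medical insurance premium: $153.10
Total deductions = $91.17 + $336.70 + $48.42 + $78.31 + $15.86 + $153.10 = $723.56
Net pay = $1,585.60 − $723.56 = $862.04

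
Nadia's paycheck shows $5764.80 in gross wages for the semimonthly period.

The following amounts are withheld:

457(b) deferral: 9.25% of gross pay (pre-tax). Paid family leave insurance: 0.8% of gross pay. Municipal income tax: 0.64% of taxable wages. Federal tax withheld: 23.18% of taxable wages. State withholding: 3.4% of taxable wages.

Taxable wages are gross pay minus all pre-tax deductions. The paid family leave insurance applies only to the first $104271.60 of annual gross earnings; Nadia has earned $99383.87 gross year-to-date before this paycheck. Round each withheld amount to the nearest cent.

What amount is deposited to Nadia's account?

$3768.43

457(b) deferral: $5764.80 × 0.0925 = $533.24
Taxable wages = $5764.80 − $533.24 = $5231.56
State withholding: $5231.56 × 0.034 = $177.87
Municipal income tax: $5231.56 × 0.0064 = $33.48
Federal tax withheld: $5231.56 × 0.2318 = $1212.68
Paid family leave insurance: only $104271.60 − $99383.87 = $4887.73 of this check is subject → $4887.73 × 0.008 = $39.10
Total deductions = $533.24 + $177.87 + $33.48 + $1212.68 + $39.10 = $1996.37
Net pay = $5764.80 − $1996.37 = $3768.43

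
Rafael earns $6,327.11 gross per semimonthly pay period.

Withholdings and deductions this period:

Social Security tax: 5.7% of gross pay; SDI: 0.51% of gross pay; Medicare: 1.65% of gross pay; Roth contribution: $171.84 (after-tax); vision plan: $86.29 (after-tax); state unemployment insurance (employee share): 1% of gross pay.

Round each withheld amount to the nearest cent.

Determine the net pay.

State unemployment insurance (employee share): $6,327.11 × 0.01 = $63.27
SDI: $6,327.11 × 0.0051 = $32.27
Medicare: $6,327.11 × 0.0165 = $104.40
Social Security tax: $6,327.11 × 0.057 = $360.65
Roth contribution: $171.84
Vision plan: $86.29
Total deductions = $63.27 + $32.27 + $104.40 + $360.65 + $171.84 + $86.29 = $818.72
Net pay = $6,327.11 − $818.72 = $5,508.39

$5,508.39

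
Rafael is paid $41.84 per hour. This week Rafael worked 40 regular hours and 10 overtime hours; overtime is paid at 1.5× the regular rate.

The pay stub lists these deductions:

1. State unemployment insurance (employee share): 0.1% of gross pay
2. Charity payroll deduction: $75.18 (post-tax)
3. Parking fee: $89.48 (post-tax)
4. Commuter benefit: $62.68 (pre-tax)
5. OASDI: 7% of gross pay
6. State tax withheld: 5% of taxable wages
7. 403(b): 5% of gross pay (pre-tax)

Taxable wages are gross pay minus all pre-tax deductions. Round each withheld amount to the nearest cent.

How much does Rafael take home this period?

Regular pay: 40 × $41.84 = $1673.60
Overtime pay: 10 × $41.84 × 1.5 = $627.60
Gross pay = $1673.60 + $627.60 = $2301.20
Commuter benefit: $62.68
403(b): $2301.20 × 0.05 = $115.06
Pre-tax total = $62.68 + $115.06 = $177.74
Taxable wages = $2301.20 − $177.74 = $2123.46
State tax withheld: $2123.46 × 0.05 = $106.17
State unemployment insurance (employee share): $2301.20 × 0.001 = $2.30
OASDI: $2301.20 × 0.07 = $161.08
Parking fee: $89.48
Charity payroll deduction: $75.18
Total deductions = $62.68 + $115.06 + $106.17 + $2.30 + $161.08 + $89.48 + $75.18 = $611.95
Net pay = $2301.20 − $611.95 = $1689.25

$1689.25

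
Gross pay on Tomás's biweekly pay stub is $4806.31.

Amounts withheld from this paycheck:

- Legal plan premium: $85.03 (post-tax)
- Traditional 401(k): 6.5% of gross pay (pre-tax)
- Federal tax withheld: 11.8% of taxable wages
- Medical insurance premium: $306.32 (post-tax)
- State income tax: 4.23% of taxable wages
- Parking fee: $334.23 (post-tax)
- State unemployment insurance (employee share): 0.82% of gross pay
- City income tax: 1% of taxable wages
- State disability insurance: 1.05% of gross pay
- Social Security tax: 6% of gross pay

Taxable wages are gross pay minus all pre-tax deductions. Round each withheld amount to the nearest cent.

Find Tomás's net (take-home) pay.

$2624.75

Traditional 401(k): $4806.31 × 0.065 = $312.41
Taxable wages = $4806.31 − $312.41 = $4493.90
City income tax: $4493.90 × 0.01 = $44.94
Federal tax withheld: $4493.90 × 0.118 = $530.28
State income tax: $4493.90 × 0.0423 = $190.09
State unemployment insurance (employee share): $4806.31 × 0.0082 = $39.41
State disability insurance: $4806.31 × 0.0105 = $50.47
Social Security tax: $4806.31 × 0.06 = $288.38
Medical insurance premium: $306.32
Legal plan premium: $85.03
Parking fee: $334.23
Total deductions = $312.41 + $44.94 + $530.28 + $190.09 + $39.41 + $50.47 + $288.38 + $306.32 + $85.03 + $334.23 = $2181.56
Net pay = $4806.31 − $2181.56 = $2624.75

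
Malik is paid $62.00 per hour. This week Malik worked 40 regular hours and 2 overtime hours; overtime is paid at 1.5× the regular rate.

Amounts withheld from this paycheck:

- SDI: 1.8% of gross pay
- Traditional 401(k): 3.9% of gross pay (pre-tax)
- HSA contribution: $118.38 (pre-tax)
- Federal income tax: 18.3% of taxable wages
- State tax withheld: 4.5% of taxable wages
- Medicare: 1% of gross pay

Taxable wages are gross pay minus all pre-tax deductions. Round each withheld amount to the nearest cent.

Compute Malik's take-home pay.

$1811.85

Regular pay: 40 × $62.00 = $2480.00
Overtime pay: 2 × $62.00 × 1.5 = $186.00
Gross pay = $2480.00 + $186.00 = $2666.00
Traditional 401(k): $2666.00 × 0.039 = $103.97
HSA contribution: $118.38
Pre-tax total = $103.97 + $118.38 = $222.35
Taxable wages = $2666.00 − $222.35 = $2443.65
Federal income tax: $2443.65 × 0.183 = $447.19
State tax withheld: $2443.65 × 0.045 = $109.96
SDI: $2666.00 × 0.018 = $47.99
Medicare: $2666.00 × 0.01 = $26.66
Total deductions = $103.97 + $118.38 + $447.19 + $109.96 + $47.99 + $26.66 = $854.15
Net pay = $2666.00 − $854.15 = $1811.85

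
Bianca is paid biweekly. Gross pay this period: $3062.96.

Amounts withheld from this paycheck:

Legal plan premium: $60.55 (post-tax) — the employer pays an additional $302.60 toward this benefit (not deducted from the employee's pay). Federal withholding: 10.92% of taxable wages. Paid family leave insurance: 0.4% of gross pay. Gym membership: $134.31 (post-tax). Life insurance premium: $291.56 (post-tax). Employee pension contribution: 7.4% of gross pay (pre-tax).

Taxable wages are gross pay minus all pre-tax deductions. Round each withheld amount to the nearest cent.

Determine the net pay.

Employee pension contribution: $3062.96 × 0.074 = $226.66
Taxable wages = $3062.96 − $226.66 = $2836.30
Federal withholding: $2836.30 × 0.1092 = $309.72
Paid family leave insurance: $3062.96 × 0.004 = $12.25
Legal plan premium: $60.55
Life insurance premium: $291.56
Gym membership: $134.31
(Employer's $302.60 toward legal plan premium is not withheld from the employee.)
Total deductions = $226.66 + $309.72 + $12.25 + $60.55 + $291.56 + $134.31 = $1035.05
Net pay = $3062.96 − $1035.05 = $2027.91

$2027.91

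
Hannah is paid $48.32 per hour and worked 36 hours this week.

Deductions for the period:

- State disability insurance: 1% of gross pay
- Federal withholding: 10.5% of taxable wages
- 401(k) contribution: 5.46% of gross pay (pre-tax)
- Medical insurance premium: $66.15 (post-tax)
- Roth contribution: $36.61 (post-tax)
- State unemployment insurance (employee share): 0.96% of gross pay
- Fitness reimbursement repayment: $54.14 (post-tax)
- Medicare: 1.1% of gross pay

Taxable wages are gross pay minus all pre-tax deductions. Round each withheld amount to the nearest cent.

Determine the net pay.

$1,261.73

Gross pay: 36 × $48.32 = $1,739.52
401(k) contribution: $1,739.52 × 0.0546 = $94.98
Taxable wages = $1,739.52 − $94.98 = $1,644.54
Federal withholding: $1,644.54 × 0.105 = $172.68
Medicare: $1,739.52 × 0.011 = $19.13
State unemployment insurance (employee share): $1,739.52 × 0.0096 = $16.70
State disability insurance: $1,739.52 × 0.01 = $17.40
Roth contribution: $36.61
Medical insurance premium: $66.15
Fitness reimbursement repayment: $54.14
Total deductions = $94.98 + $172.68 + $19.13 + $16.70 + $17.40 + $36.61 + $66.15 + $54.14 = $477.79
Net pay = $1,739.52 − $477.79 = $1,261.73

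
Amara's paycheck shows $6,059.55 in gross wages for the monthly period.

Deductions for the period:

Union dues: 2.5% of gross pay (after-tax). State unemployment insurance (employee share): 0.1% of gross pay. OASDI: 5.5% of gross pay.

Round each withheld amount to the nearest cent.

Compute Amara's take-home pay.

State unemployment insurance (employee share): $6,059.55 × 0.001 = $6.06
OASDI: $6,059.55 × 0.055 = $333.28
Union dues: $6,059.55 × 0.025 = $151.49
Total deductions = $6.06 + $333.28 + $151.49 = $490.83
Net pay = $6,059.55 − $490.83 = $5,568.72

$5,568.72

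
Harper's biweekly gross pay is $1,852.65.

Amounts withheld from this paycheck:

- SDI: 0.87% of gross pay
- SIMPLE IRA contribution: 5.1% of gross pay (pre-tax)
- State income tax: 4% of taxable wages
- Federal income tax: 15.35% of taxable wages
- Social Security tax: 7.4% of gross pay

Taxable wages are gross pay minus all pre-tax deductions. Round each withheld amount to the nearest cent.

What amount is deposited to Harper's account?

$1,264.73

SIMPLE IRA contribution: $1,852.65 × 0.051 = $94.49
Taxable wages = $1,852.65 − $94.49 = $1,758.16
Federal income tax: $1,758.16 × 0.1535 = $269.88
State income tax: $1,758.16 × 0.04 = $70.33
Social Security tax: $1,852.65 × 0.074 = $137.10
SDI: $1,852.65 × 0.0087 = $16.12
Total deductions = $94.49 + $269.88 + $70.33 + $137.10 + $16.12 = $587.92
Net pay = $1,852.65 − $587.92 = $1,264.73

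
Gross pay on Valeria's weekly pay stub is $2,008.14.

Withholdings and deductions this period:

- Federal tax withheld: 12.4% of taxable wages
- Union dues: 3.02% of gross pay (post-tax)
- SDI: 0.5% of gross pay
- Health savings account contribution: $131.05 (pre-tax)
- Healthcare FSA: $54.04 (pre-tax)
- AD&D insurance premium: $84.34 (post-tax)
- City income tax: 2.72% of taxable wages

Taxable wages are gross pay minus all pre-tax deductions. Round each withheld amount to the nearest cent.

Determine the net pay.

Healthcare FSA: $54.04
Health savings account contribution: $131.05
Pre-tax total = $54.04 + $131.05 = $185.09
Taxable wages = $2,008.14 − $185.09 = $1,823.05
Federal tax withheld: $1,823.05 × 0.124 = $226.06
City income tax: $1,823.05 × 0.0272 = $49.59
SDI: $2,008.14 × 0.005 = $10.04
Union dues: $2,008.14 × 0.0302 = $60.65
AD&D insurance premium: $84.34
Total deductions = $54.04 + $131.05 + $226.06 + $49.59 + $10.04 + $60.65 + $84.34 = $615.77
Net pay = $2,008.14 − $615.77 = $1,392.37

$1,392.37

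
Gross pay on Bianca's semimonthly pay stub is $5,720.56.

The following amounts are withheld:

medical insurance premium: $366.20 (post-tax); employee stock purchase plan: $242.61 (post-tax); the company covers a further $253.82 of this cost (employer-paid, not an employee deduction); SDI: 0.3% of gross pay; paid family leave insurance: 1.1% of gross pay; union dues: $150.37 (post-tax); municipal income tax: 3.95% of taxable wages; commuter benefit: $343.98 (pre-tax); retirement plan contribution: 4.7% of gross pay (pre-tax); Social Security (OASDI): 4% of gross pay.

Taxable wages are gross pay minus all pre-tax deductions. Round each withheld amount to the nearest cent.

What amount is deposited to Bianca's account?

$3,837.87

Commuter benefit: $343.98
Retirement plan contribution: $5,720.56 × 0.047 = $268.87
Pre-tax total = $343.98 + $268.87 = $612.85
Taxable wages = $5,720.56 − $612.85 = $5,107.71
Municipal income tax: $5,107.71 × 0.0395 = $201.75
SDI: $5,720.56 × 0.003 = $17.16
Social Security (OASDI): $5,720.56 × 0.04 = $228.82
Paid family leave insurance: $5,720.56 × 0.011 = $62.93
Medical insurance premium: $366.20
Union dues: $150.37
Employee stock purchase plan: $242.61
(Employer's $253.82 toward employee stock purchase plan is not withheld from the employee.)
Total deductions = $343.98 + $268.87 + $201.75 + $17.16 + $228.82 + $62.93 + $366.20 + $150.37 + $242.61 = $1,882.69
Net pay = $5,720.56 − $1,882.69 = $3,837.87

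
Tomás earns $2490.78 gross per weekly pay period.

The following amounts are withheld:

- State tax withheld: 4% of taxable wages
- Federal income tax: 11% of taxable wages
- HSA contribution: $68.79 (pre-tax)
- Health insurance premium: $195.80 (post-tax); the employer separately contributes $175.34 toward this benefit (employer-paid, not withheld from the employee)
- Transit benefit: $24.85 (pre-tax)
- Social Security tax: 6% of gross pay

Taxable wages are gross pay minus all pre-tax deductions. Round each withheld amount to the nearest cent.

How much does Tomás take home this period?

HSA contribution: $68.79
Transit benefit: $24.85
Pre-tax total = $68.79 + $24.85 = $93.64
Taxable wages = $2490.78 − $93.64 = $2397.14
Federal income tax: $2397.14 × 0.11 = $263.69
State tax withheld: $2397.14 × 0.04 = $95.89
Social Security tax: $2490.78 × 0.06 = $149.45
Health insurance premium: $195.80
(Employer's $175.34 toward health insurance premium is not withheld from the employee.)
Total deductions = $68.79 + $24.85 + $263.69 + $95.89 + $149.45 + $195.80 = $798.47
Net pay = $2490.78 − $798.47 = $1692.31

$1692.31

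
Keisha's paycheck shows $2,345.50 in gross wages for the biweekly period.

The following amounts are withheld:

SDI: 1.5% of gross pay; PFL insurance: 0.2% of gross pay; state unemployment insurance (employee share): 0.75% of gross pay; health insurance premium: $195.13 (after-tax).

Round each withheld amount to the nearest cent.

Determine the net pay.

$2,092.91

PFL insurance: $2,345.50 × 0.002 = $4.69
SDI: $2,345.50 × 0.015 = $35.18
State unemployment insurance (employee share): $2,345.50 × 0.0075 = $17.59
Health insurance premium: $195.13
Total deductions = $4.69 + $35.18 + $17.59 + $195.13 = $252.59
Net pay = $2,345.50 − $252.59 = $2,092.91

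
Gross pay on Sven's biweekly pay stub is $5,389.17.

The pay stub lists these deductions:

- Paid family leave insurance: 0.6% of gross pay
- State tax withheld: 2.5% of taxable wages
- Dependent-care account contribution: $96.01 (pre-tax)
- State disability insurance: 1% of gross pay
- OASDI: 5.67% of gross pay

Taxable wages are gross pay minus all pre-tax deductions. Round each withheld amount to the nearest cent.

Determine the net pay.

$4,769.03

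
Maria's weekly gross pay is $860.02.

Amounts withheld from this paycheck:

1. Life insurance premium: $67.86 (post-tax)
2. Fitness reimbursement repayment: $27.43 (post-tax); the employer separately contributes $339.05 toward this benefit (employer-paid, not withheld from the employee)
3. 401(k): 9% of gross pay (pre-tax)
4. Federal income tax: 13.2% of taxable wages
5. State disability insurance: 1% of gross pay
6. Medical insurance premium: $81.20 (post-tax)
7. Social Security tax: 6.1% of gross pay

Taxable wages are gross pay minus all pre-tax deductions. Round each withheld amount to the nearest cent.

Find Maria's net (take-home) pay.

$441.76

401(k): $860.02 × 0.09 = $77.40
Taxable wages = $860.02 − $77.40 = $782.62
Federal income tax: $782.62 × 0.132 = $103.31
State disability insurance: $860.02 × 0.01 = $8.60
Social Security tax: $860.02 × 0.061 = $52.46
Medical insurance premium: $81.20
Life insurance premium: $67.86
Fitness reimbursement repayment: $27.43
(Employer's $339.05 toward fitness reimbursement repayment is not withheld from the employee.)
Total deductions = $77.40 + $103.31 + $8.60 + $52.46 + $81.20 + $67.86 + $27.43 = $418.26
Net pay = $860.02 − $418.26 = $441.76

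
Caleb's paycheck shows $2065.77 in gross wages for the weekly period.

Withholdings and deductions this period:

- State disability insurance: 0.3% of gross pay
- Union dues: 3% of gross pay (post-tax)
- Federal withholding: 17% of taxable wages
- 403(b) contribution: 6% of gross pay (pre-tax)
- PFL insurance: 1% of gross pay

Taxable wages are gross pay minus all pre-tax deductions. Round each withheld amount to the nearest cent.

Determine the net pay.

$1522.88

403(b) contribution: $2065.77 × 0.06 = $123.95
Taxable wages = $2065.77 − $123.95 = $1941.82
Federal withholding: $1941.82 × 0.17 = $330.11
State disability insurance: $2065.77 × 0.003 = $6.20
PFL insurance: $2065.77 × 0.01 = $20.66
Union dues: $2065.77 × 0.03 = $61.97
Total deductions = $123.95 + $330.11 + $6.20 + $20.66 + $61.97 = $542.89
Net pay = $2065.77 − $542.89 = $1522.88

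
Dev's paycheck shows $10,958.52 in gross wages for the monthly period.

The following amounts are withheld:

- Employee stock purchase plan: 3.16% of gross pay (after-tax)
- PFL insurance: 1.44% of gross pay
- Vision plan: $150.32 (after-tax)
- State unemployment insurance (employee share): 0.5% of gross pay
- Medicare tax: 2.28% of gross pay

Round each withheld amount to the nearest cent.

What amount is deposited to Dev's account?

$9,999.47

PFL insurance: $10,958.52 × 0.0144 = $157.80
Medicare tax: $10,958.52 × 0.0228 = $249.85
State unemployment insurance (employee share): $10,958.52 × 0.005 = $54.79
Vision plan: $150.32
Employee stock purchase plan: $10,958.52 × 0.0316 = $346.29
Total deductions = $157.80 + $249.85 + $54.79 + $150.32 + $346.29 = $959.05
Net pay = $10,958.52 − $959.05 = $9,999.47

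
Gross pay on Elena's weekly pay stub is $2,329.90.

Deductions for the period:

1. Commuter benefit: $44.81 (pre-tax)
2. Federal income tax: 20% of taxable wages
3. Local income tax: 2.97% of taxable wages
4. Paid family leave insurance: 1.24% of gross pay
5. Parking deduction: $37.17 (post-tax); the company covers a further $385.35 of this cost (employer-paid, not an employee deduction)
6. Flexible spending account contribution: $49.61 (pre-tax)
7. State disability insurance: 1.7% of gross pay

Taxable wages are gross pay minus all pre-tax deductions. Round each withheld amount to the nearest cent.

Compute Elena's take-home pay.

$1,616.32

Commuter benefit: $44.81
Flexible spending account contribution: $49.61
Pre-tax total = $44.81 + $49.61 = $94.42
Taxable wages = $2,329.90 − $94.42 = $2,235.48
Local income tax: $2,235.48 × 0.0297 = $66.39
Federal income tax: $2,235.48 × 0.2 = $447.10
Paid family leave insurance: $2,329.90 × 0.0124 = $28.89
State disability insurance: $2,329.90 × 0.017 = $39.61
Parking deduction: $37.17
(Employer's $385.35 toward parking deduction is not withheld from the employee.)
Total deductions = $44.81 + $49.61 + $66.39 + $447.10 + $28.89 + $39.61 + $37.17 = $713.58
Net pay = $2,329.90 − $713.58 = $1,616.32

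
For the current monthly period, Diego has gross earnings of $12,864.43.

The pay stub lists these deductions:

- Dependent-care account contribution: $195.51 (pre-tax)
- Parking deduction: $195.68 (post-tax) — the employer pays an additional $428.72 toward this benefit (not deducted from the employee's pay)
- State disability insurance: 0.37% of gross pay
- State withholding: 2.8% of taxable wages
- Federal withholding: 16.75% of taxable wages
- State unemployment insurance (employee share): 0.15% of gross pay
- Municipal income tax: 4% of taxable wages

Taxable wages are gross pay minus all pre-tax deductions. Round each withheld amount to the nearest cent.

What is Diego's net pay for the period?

Dependent-care account contribution: $195.51
Taxable wages = $12,864.43 − $195.51 = $12,668.92
State withholding: $12,668.92 × 0.028 = $354.73
Federal withholding: $12,668.92 × 0.1675 = $2,122.04
Municipal income tax: $12,668.92 × 0.04 = $506.76
State disability insurance: $12,864.43 × 0.0037 = $47.60
State unemployment insurance (employee share): $12,864.43 × 0.0015 = $19.30
Parking deduction: $195.68
(Employer's $428.72 toward parking deduction is not withheld from the employee.)
Total deductions = $195.51 + $354.73 + $2,122.04 + $506.76 + $47.60 + $19.30 + $195.68 = $3,441.62
Net pay = $12,864.43 − $3,441.62 = $9,422.81

$9,422.81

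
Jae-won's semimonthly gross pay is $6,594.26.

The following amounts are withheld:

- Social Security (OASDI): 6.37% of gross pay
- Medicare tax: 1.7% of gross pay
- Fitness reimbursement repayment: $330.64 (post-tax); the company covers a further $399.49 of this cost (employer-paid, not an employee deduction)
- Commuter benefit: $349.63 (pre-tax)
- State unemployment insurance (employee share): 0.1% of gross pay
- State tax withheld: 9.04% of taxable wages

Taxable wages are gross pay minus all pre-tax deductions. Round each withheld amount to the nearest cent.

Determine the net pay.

Commuter benefit: $349.63
Taxable wages = $6,594.26 − $349.63 = $6,244.63
State tax withheld: $6,244.63 × 0.0904 = $564.51
State unemployment insurance (employee share): $6,594.26 × 0.001 = $6.59
Social Security (OASDI): $6,594.26 × 0.0637 = $420.05
Medicare tax: $6,594.26 × 0.017 = $112.10
Fitness reimbursement repayment: $330.64
(Employer's $399.49 toward fitness reimbursement repayment is not withheld from the employee.)
Total deductions = $349.63 + $564.51 + $6.59 + $420.05 + $112.10 + $330.64 = $1,783.52
Net pay = $6,594.26 − $1,783.52 = $4,810.74

$4,810.74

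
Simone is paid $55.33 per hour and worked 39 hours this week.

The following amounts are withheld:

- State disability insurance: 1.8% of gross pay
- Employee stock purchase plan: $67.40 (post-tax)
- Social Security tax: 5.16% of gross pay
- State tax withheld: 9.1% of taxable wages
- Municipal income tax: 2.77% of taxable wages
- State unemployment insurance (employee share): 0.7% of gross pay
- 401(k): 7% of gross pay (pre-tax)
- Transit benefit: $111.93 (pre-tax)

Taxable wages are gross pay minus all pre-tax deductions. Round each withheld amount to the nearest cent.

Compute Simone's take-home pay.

Gross pay: 39 × $55.33 = $2,157.87
Transit benefit: $111.93
401(k): $2,157.87 × 0.07 = $151.05
Pre-tax total = $111.93 + $151.05 = $262.98
Taxable wages = $2,157.87 − $262.98 = $1,894.89
State tax withheld: $1,894.89 × 0.091 = $172.43
Municipal income tax: $1,894.89 × 0.0277 = $52.49
State unemployment insurance (employee share): $2,157.87 × 0.007 = $15.11
State disability insurance: $2,157.87 × 0.018 = $38.84
Social Security tax: $2,157.87 × 0.0516 = $111.35
Employee stock purchase plan: $67.40
Total deductions = $111.93 + $151.05 + $172.43 + $52.49 + $15.11 + $38.84 + $111.35 + $67.40 = $720.60
Net pay = $2,157.87 − $720.60 = $1,437.27

$1,437.27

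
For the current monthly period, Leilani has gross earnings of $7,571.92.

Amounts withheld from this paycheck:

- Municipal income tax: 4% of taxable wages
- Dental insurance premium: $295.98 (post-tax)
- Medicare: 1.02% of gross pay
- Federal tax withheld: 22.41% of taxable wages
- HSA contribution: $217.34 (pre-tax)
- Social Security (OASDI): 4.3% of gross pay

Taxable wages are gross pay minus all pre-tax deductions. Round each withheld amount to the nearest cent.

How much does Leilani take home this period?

HSA contribution: $217.34
Taxable wages = $7,571.92 − $217.34 = $7,354.58
Municipal income tax: $7,354.58 × 0.04 = $294.18
Federal tax withheld: $7,354.58 × 0.2241 = $1,648.16
Medicare: $7,571.92 × 0.0102 = $77.23
Social Security (OASDI): $7,571.92 × 0.043 = $325.59
Dental insurance premium: $295.98
Total deductions = $217.34 + $294.18 + $1,648.16 + $77.23 + $325.59 + $295.98 = $2,858.48
Net pay = $7,571.92 − $2,858.48 = $4,713.44

$4,713.44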